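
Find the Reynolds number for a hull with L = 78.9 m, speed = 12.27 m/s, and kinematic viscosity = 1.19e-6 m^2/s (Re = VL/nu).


Formula: Re = V * L / nu
Step 1 — V * L = 12.27 * 78.9 = 968.103 m^2/s
Step 2 — Re = 968.103 / 1.19e-6 = 8.14e+08

8.14e+08


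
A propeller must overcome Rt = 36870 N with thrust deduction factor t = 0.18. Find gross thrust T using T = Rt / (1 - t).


Formula: T = Rt / (1 - t)
Step 1 — (1 - t) = 1 - 0.18 = 0.82
Step 2 — T = 36870 / 0.82 ≈ 44963 N (5 s.f.)

44963 N


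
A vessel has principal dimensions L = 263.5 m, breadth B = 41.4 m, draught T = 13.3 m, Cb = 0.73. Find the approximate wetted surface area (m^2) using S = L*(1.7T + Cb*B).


Formula: S = 1.7*L*T + V/T with V = Cb*L*B*T, i.e. S = L * (1.7*T + Cb*B)
Step 1 — 1.7*T = 1.7 * 13.3 = 22.61 m
Step 2 — Cb*B = 0.73 * 41.4 = 30.222 m
Step 3 — 1.7*T + Cb*B = 22.61 + 30.222 = 52.832 m
Step 4 — S = 263.5 * 52.832 ≈ 13921 m^2 (5 s.f.)

13921 m^2


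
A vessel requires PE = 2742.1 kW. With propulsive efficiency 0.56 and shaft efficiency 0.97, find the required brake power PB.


Formula: PB = PE / (eta_D * eta_S)
Step 1 — combined efficiency = eta_D * eta_S = 0.56 * 0.97 = 0.5432
Step 2 — PB = 2742.1 / 0.5432 ≈ 5048.0 kW (5 s.f.)

5048.0 kW


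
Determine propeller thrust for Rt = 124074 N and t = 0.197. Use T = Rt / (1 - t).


Formula: T = Rt / (1 - t)
Step 1 — (1 - t) = 1 - 0.197 = 0.803
Step 2 — T = 124074 / 0.803 ≈ 154510 N (5 s.f.)

154510 N


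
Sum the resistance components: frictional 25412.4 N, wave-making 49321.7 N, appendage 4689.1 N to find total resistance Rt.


Formula: Rt = Rf + Rw + Ra
Substituting: Rt = 25412.4 + 49321.7 + 4689.1
Result: Rt = 79423.2 N

79423.2 N


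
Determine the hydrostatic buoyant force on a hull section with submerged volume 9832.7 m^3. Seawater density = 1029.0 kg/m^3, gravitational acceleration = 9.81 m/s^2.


Formula: Fb = rho * g * V
Substituting: Fb = 1029.0 * 9.81 * 9832.7
Intermediate: 1029.0 * 9.81 = 10094.49
Result: Fb = 10094.49 * 9832.7 ≈ 99256000 N (5 s.f.)

99256000 N


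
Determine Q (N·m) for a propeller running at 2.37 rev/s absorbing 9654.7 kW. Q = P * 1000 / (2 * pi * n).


Formula: Q = P_W / (2 * pi * n)
Step 1 — P_W = 9654.7 kW * 1000 = 9654700.0 W
Step 2 — 2 * pi * n = 2 * pi * 2.37 = 14.891149
Step 3 — Q = 9654700.0 / 14.891149 ≈ 648350 N·m (5 s.f.)

648350 N·m


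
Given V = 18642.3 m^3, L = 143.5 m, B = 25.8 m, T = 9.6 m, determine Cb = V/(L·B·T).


Formula: Cb = V / (L * B * T)
Step 1 — L * B * T = 143.5 * 25.8 * 9.6 = 35542.08 m^3
Step 2 — Cb = 18642.3 / 35542.08 ≈ 0.52451 (5 s.f.)

0.52451


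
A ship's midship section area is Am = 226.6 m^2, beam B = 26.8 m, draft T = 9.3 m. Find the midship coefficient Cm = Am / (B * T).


Formula: Cm = Am / (B * T)
Step 1 — B * T = 26.8 * 9.3 = 249.24 m^2
Step 2 — Cm = 226.6 / 249.24 ≈ 0.90916 (5 s.f.)

0.90916


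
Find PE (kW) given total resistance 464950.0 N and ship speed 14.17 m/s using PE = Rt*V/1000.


Formula: PE = Rt * V / 1000 (kW)
Step 1 — PE (W) = 464950.0 * 14.17 = 6588341.5 W
Step 2 — PE (kW) = 6588341.5 / 1000 ≈ 6588.3 kW (5 s.f.)

6588.3 kW


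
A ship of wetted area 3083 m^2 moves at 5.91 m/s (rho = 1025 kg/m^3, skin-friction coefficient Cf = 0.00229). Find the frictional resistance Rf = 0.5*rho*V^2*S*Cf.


Formula: Rf = 0.5 * rho * V^2 * S * Cf
Step 1 — V^2 = 5.91^2 = 34.9281
Step 2 — 0.5 * rho * V^2 = 0.5 * 1025 * 34.9281 = 17900.65125
Step 3 — Rf = 17900.65125 * 3083 * 0.00229 ≈ 126380 N (5 s.f.)

126380 N


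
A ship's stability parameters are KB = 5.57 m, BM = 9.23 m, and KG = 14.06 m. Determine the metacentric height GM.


Formula: GM = KB + BM - KG
Step 1 — KM = KB + BM = 5.57 + 9.23 = 14.8 m
Step 2 — GM = KM - KG = 14.8 - 14.06 = 0.74 m

0.74 m


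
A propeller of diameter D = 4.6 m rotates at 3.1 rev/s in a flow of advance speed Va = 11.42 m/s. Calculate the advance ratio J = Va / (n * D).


Formula: J = Va / (n * D)
Step 1 — n * D = 3.1 * 4.6 = 14.26
Step 2 — J = 11.42 / 14.26 ≈ 0.80084 (5 s.f.)

0.80084


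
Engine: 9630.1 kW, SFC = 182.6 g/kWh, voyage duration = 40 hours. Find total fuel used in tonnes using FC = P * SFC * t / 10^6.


Formula: FC (tonnes) = P * SFC * t / 1,000,000
Step 1 — P * SFC * t = 9630.1 * 182.6 * 40 = 70338250.4 g
Step 2 — FC (tonnes) = 70338250.4 / 1,000,000 ≈ 70.338 tonnes (5 s.f.)

70.338 tonnes


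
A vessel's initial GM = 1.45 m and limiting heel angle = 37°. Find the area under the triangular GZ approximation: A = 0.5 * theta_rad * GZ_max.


Formula: GZ_max = GM * sin(theta); Area = 0.5 * theta_rad * GZ_max
Step 1 — GZ_max = 1.45 * sin(37°) = 1.45 * 0.601815 = 0.872632 m
Step 2 — theta_rad = 37 * pi/180 = 0.645772 rad
Step 3 — Area = 0.5 * 0.645772 * 0.872632 ≈ 0.28176 m·rad (5 s.f.)

0.28176 m·rad


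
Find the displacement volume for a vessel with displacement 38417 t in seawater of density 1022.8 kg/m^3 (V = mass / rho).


Formula: V = mass / rho
Step 1 — convert tonnes to kg: 38417 t * 1000 = 38417000 kg
Step 2 — V = 38417000 / 1022.8 ≈ 37561 m^3 (5 s.f.)

37561 m^3


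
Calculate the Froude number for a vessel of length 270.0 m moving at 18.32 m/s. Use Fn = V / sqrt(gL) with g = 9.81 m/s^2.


Formula: Fn = V / sqrt(g * L)
Step 1 — g * L = 9.81 * 270.0 = 2648.7
Step 2 — sqrt(g * L) = sqrt(2648.7) = 51.465522
Step 3 — Fn = 18.32 / 51.465522 ≈ 0.35597 (5 s.f.)

0.35597


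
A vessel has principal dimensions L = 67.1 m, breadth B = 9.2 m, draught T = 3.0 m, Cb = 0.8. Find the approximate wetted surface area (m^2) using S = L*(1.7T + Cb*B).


Formula: S = 1.7*L*T + V/T with V = Cb*L*B*T, i.e. S = L * (1.7*T + Cb*B)
Step 1 — 1.7*T = 1.7 * 3.0 = 5.1 m
Step 2 — Cb*B = 0.8 * 9.2 = 7.36 m
Step 3 — 1.7*T + Cb*B = 5.1 + 7.36 = 12.46 m
Step 4 — S = 67.1 * 12.46 ≈ 836.07 m^2 (5 s.f.)

836.07 m^2


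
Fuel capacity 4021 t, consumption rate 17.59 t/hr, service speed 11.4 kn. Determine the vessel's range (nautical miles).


Formula: endurance = fuel / rate; range = endurance * speed
Step 1 — endurance = 4021 / 17.59 = 228.5958 hours
Step 2 — range = 228.5958 * 11.4 ≈ 2606.0 nautical miles (5 s.f.)

2606.0 NM


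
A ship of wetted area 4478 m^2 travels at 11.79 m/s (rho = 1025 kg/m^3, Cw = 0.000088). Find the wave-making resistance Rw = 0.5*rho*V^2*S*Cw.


Formula: Rw = 0.5 * rho * V^2 * S * Cw
Step 1 — V^2 = 11.79^2 = 139.0041
Step 2 — 0.5 * rho * V^2 = 0.5 * 1025 * 139.0041 = 71239.60125
Step 3 — Rw = 71239.60125 * 4478 * 0.000088 ≈ 28073 N (5 s.f.)

28073 N


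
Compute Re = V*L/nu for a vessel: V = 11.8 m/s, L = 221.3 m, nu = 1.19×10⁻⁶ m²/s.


Formula: Re = V * L / nu
Step 1 — V * L = 11.8 * 221.3 = 2611.34 m^2/s
Step 2 — Re = 2611.34 / 1.19e-6 = 2.19e+09

2.19e+09


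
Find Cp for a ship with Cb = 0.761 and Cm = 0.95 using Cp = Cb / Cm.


Formula: Cp = Cb / Cm
Substituting: Cp = 0.761 / 0.95
Result: Cp ≈ 0.80105 (5 s.f.)

0.80105


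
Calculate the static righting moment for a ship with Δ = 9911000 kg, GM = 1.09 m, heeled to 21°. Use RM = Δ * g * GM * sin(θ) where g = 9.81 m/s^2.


Formula: GZ = GM * sin(theta); RM = disp * g * GZ
Step 1 — GZ = 1.09 * sin(21°) = 1.09 * 0.358368 = 0.390621 m
Step 2 — RM = 9911000 * 9.81 * 0.390621 ≈ 37979000 N·m (5 s.f.)

37979000 N·m


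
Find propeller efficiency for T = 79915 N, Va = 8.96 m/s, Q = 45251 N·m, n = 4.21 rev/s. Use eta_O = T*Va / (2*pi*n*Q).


Formula: eta = T * Va / (2 * pi * n * Q)
Step 1 — numerator = T * Va = 79915 * 8.96 = 716038.4
Step 2 — 2 * pi * n = 2 * pi * 4.21 = 26.45221
Step 3 — denominator = 26.45221 * 45251 = 1196988.95
Step 4 — eta = 716038.4 / 1196988.95 ≈ 0.59820 (5 s.f.)

0.59820


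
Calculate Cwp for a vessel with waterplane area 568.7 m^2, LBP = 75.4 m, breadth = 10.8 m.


Formula: Cwp = Aw / (L * B)
Step 1 — L * B = 75.4 * 10.8 = 814.32 m^2
Step 2 — Cwp = 568.7 / 814.32 ≈ 0.69837 (5 s.f.)

0.69837


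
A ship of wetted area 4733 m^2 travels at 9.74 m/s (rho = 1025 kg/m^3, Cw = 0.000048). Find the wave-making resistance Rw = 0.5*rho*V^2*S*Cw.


Formula: Rw = 0.5 * rho * V^2 * S * Cw
Step 1 — V^2 = 9.74^2 = 94.8676
Step 2 — 0.5 * rho * V^2 = 0.5 * 1025 * 94.8676 = 48619.645
Step 3 — Rw = 48619.645 * 4733 * 0.000048 ≈ 11046 N (5 s.f.)

11046 N


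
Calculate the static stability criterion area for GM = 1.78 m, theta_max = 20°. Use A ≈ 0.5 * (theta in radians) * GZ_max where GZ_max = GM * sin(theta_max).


Formula: GZ_max = GM * sin(theta); Area = 0.5 * theta_rad * GZ_max
Step 1 — GZ_max = 1.78 * sin(20°) = 1.78 * 0.34202 = 0.608796 m
Step 2 — theta_rad = 20 * pi/180 = 0.349066 rad
Step 3 — Area = 0.5 * 0.349066 * 0.608796 ≈ 0.10625 m·rad (5 s.f.)

0.10625 m·rad


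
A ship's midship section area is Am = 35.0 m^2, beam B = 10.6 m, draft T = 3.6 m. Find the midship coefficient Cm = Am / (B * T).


Formula: Cm = Am / (B * T)
Step 1 — B * T = 10.6 * 3.6 = 38.16 m^2
Step 2 — Cm = 35.0 / 38.16 ≈ 0.91719 (5 s.f.)

0.91719


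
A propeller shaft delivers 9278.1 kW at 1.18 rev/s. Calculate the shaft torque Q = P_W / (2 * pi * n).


Formula: Q = P_W / (2 * pi * n)
Step 1 — P_W = 9278.1 kW * 1000 = 9278100.0 W
Step 2 — 2 * pi * n = 2 * pi * 1.18 = 7.414159
Step 3 — Q = 9278100.0 / 7.414159 ≈ 1251400 N·m (5 s.f.)

1251400 N·m


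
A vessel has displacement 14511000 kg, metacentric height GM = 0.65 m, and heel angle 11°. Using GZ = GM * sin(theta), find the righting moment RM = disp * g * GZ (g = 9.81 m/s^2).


Formula: GZ = GM * sin(theta); RM = disp * g * GZ
Step 1 — GZ = 0.65 * sin(11°) = 0.65 * 0.190809 = 0.124026 m
Step 2 — RM = 14511000 * 9.81 * 0.124026 ≈ 17655000 N·m (5 s.f.)

17655000 N·m


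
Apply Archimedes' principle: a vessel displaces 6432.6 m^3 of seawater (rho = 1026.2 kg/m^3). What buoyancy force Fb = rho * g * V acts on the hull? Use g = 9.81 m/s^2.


Formula: Fb = rho * g * V
Substituting: Fb = 1026.2 * 9.81 * 6432.6
Intermediate: 1026.2 * 9.81 = 10067.022
Result: Fb = 10067.022 * 6432.6 ≈ 64757000 N (5 s.f.)

64757000 N


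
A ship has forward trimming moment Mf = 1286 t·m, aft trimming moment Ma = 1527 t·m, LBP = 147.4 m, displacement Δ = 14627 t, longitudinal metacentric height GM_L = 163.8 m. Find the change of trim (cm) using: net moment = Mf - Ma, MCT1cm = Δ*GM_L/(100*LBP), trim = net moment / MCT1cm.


Formula: net trimming moment = Mf - Ma; MCT1cm = Δ*GM_L/(100*LBP); trim = net moment / MCT1cm
Step 1 — net trimming moment = 1286 - 1527 = -241 t·m
Step 2 — MCT1cm = 14627 * 163.8 / (100 * 147.4) = 162.5443 t·m/cm
Step 3 — trim = -241 / 162.5443 ≈ -1.4827 cm (5 s.f.)

-1.4827 cm


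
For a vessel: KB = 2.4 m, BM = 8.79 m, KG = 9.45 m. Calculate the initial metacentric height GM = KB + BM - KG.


Formula: GM = KB + BM - KG
Step 1 — KM = KB + BM = 2.4 + 8.79 = 11.19 m
Step 2 — GM = KM - KG = 11.19 - 9.45 = 1.74 m

1.74 m


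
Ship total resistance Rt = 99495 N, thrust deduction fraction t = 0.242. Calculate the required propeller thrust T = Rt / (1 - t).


Formula: T = Rt / (1 - t)
Step 1 — (1 - t) = 1 - 0.242 = 0.758
Step 2 — T = 99495 / 0.758 ≈ 131260 N (5 s.f.)

131260 N


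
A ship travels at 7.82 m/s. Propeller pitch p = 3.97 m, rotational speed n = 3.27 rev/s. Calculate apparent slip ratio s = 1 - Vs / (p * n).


Formula: s = 1 - Vs / (p * n)
Step 1 — p * n = 3.97 * 3.27 = 12.9819
Step 2 — Vs / (p*n) = 7.82 / 12.9819 = 0.602377 (6 d.p.)
Step 3 — s = 1 - 0.602377 = 0.397623

0.397623


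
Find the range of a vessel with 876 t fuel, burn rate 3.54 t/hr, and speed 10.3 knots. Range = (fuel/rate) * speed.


Formula: endurance = fuel / rate; range = endurance * speed
Step 1 — endurance = 876 / 3.54 = 247.4576 hours
Step 2 — range = 247.4576 * 10.3 ≈ 2548.8 nautical miles (5 s.f.)

2548.8 NM


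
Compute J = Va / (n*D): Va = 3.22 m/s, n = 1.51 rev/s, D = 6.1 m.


Formula: J = Va / (n * D)
Step 1 — n * D = 1.51 * 6.1 = 9.211
Step 2 — J = 3.22 / 9.211 ≈ 0.34958 (5 s.f.)

0.34958


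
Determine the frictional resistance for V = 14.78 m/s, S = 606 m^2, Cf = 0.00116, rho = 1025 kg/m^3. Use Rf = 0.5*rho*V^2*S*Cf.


Formula: Rf = 0.5 * rho * V^2 * S * Cf
Step 1 — V^2 = 14.78^2 = 218.4484
Step 2 — 0.5 * rho * V^2 = 0.5 * 1025 * 218.4484 = 111954.805
Step 3 — Rf = 111954.805 * 606 * 0.00116 ≈ 78700 N (5 s.f.)

78700 N


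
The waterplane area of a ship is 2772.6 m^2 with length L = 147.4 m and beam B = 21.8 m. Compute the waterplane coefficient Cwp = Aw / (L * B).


Formula: Cwp = Aw / (L * B)
Step 1 — L * B = 147.4 * 21.8 = 3213.32 m^2
Step 2 — Cwp = 2772.6 / 3213.32 ≈ 0.86285 (5 s.f.)

0.86285


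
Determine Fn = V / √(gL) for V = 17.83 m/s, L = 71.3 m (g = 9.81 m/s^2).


Formula: Fn = V / sqrt(g * L)
Step 1 — g * L = 9.81 * 71.3 = 699.453
Step 2 — sqrt(g * L) = sqrt(699.453) = 26.447174
Step 3 — Fn = 17.83 / 26.447174 ≈ 0.67417 (5 s.f.)

0.67417


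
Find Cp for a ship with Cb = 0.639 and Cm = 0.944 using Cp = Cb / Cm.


Formula: Cp = Cb / Cm
Substituting: Cp = 0.639 / 0.944
Result: Cp ≈ 0.67691 (5 s.f.)

0.67691


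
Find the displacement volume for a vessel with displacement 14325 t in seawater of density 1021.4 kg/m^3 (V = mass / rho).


Formula: V = mass / rho
Step 1 — convert tonnes to kg: 14325 t * 1000 = 14325000 kg
Step 2 — V = 14325000 / 1021.4 ≈ 14025 m^3 (5 s.f.)

14025 m^3


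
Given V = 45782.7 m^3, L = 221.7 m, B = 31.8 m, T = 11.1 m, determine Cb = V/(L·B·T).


Formula: Cb = V / (L * B * T)
Step 1 — L * B * T = 221.7 * 31.8 * 11.1 = 78255.666 m^3
Step 2 — Cb = 45782.7 / 78255.666 ≈ 0.58504 (5 s.f.)

0.58504


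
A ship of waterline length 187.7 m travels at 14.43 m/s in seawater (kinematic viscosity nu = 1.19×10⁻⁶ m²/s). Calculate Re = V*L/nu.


Formula: Re = V * L / nu
Step 1 — V * L = 14.43 * 187.7 = 2708.511 m^2/s
Step 2 — Re = 2708.511 / 1.19e-6 = 2.28e+09

2.28e+09


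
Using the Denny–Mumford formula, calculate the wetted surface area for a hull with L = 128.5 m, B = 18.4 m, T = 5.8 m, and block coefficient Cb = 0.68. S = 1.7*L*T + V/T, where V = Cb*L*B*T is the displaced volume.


Formula: S = 1.7*L*T + V/T with V = Cb*L*B*T, i.e. S = L * (1.7*T + Cb*B)
Step 1 — 1.7*T = 1.7 * 5.8 = 9.86 m
Step 2 — Cb*B = 0.68 * 18.4 = 12.512 m
Step 3 — 1.7*T + Cb*B = 9.86 + 12.512 = 22.372 m
Step 4 — S = 128.5 * 22.372 ≈ 2874.8 m^2 (5 s.f.)

2874.8 m^2


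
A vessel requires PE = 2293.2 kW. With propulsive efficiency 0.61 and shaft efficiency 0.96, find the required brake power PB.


Formula: PB = PE / (eta_D * eta_S)
Step 1 — combined efficiency = eta_D * eta_S = 0.61 * 0.96 = 0.5856
Step 2 — PB = 2293.2 / 0.5856 ≈ 3916.0 kW (5 s.f.)

3916.0 kW


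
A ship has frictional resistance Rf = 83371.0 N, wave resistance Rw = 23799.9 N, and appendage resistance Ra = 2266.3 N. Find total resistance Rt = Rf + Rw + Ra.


Formula: Rt = Rf + Rw + Ra
Substituting: Rt = 83371.0 + 23799.9 + 2266.3
Result: Rt = 109437.2 N

109437.2 N


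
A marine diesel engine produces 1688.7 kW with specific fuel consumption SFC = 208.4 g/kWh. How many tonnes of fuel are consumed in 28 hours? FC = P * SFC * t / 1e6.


Formula: FC (tonnes) = P * SFC * t / 1,000,000
Step 1 — P * SFC * t = 1688.7 * 208.4 * 28 = 9853902.24 g
Step 2 — FC (tonnes) = 9853902.24 / 1,000,000 ≈ 9.8539 tonnes (5 s.f.)

9.8539 tonnes


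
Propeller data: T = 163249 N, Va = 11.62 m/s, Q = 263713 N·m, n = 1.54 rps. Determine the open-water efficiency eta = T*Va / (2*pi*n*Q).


Formula: eta = T * Va / (2 * pi * n * Q)
Step 1 — numerator = T * Va = 163249 * 11.62 = 1896953.38
Step 2 — 2 * pi * n = 2 * pi * 1.54 = 9.676105
Step 3 — denominator = 9.676105 * 263713 = 2551714.68
Step 4 — eta = 1896953.38 / 2551714.68 ≈ 0.74340 (5 s.f.)

0.74340


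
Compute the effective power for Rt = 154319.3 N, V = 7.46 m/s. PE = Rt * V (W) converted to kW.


Formula: PE = Rt * V / 1000 (kW)
Step 1 — PE (W) = 154319.3 * 7.46 = 1151221.978 W
Step 2 — PE (kW) = 1151221.978 / 1000 ≈ 1151.2 kW (5 s.f.)

1151.2 kW


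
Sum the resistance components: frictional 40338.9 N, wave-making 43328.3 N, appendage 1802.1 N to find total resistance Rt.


Formula: Rt = Rf + Rw + Ra
Substituting: Rt = 40338.9 + 43328.3 + 1802.1
Result: Rt = 85469.3 N

85469.3 N


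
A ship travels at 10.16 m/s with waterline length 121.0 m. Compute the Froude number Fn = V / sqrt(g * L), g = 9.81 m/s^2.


Formula: Fn = V / sqrt(g * L)
Step 1 — g * L = 9.81 * 121.0 = 1187.01
Step 2 — sqrt(g * L) = sqrt(1187.01) = 34.453011
Step 3 — Fn = 10.16 / 34.453011 ≈ 0.29489 (5 s.f.)

0.29489


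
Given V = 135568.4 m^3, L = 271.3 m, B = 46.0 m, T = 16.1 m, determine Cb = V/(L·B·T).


Formula: Cb = V / (L * B * T)
Step 1 — L * B * T = 271.3 * 46.0 * 16.1 = 200924.78 m^3
Step 2 — Cb = 135568.4 / 200924.78 ≈ 0.67472 (5 s.f.)

0.67472


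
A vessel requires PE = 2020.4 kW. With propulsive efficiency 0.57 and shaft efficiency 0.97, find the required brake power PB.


Formula: PB = PE / (eta_D * eta_S)
Step 1 — combined efficiency = eta_D * eta_S = 0.57 * 0.97 = 0.5529
Step 2 — PB = 2020.4 / 0.5529 ≈ 3654.2 kW (5 s.f.)

3654.2 kW


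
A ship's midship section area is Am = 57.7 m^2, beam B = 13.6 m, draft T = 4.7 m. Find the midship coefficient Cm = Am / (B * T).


Formula: Cm = Am / (B * T)
Step 1 — B * T = 13.6 * 4.7 = 63.92 m^2
Step 2 — Cm = 57.7 / 63.92 ≈ 0.90269 (5 s.f.)

0.90269


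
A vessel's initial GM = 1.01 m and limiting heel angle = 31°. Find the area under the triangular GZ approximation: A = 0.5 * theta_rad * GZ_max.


Formula: GZ_max = GM * sin(theta); Area = 0.5 * theta_rad * GZ_max
Step 1 — GZ_max = 1.01 * sin(31°) = 1.01 * 0.515038 = 0.520188 m
Step 2 — theta_rad = 31 * pi/180 = 0.541052 rad
Step 3 — Area = 0.5 * 0.541052 * 0.520188 ≈ 0.14072 m·rad (5 s.f.)

0.14072 m·rad


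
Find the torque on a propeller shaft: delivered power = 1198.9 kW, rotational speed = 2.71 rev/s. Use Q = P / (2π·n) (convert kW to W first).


Formula: Q = P_W / (2 * pi * n)
Step 1 — P_W = 1198.9 kW * 1000 = 1198900.0 W
Step 2 — 2 * pi * n = 2 * pi * 2.71 = 17.027432
Step 3 — Q = 1198900.0 / 17.027432 ≈ 70410 N·m (5 s.f.)

70410 N·m


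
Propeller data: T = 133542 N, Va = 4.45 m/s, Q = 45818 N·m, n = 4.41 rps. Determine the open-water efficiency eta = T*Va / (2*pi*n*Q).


Formula: eta = T * Va / (2 * pi * n * Q)
Step 1 — numerator = T * Va = 133542 * 4.45 = 594261.9
Step 2 — 2 * pi * n = 2 * pi * 4.41 = 27.708847
Step 3 — denominator = 27.708847 * 45818 = 1269563.95
Step 4 — eta = 594261.9 / 1269563.95 ≈ 0.46808 (5 s.f.)

0.46808


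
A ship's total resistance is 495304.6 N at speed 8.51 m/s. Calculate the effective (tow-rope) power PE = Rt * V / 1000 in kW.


Formula: PE = Rt * V / 1000 (kW)
Step 1 — PE (W) = 495304.6 * 8.51 = 4215042.146 W
Step 2 — PE (kW) = 4215042.146 / 1000 ≈ 4215.0 kW (5 s.f.)

4215.0 kW


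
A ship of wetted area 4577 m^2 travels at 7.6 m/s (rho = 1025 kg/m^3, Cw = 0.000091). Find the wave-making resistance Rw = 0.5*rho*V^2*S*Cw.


Formula: Rw = 0.5 * rho * V^2 * S * Cw
Step 1 — V^2 = 7.6^2 = 57.76
Step 2 — 0.5 * rho * V^2 = 0.5 * 1025 * 57.76 = 29602.0
Step 3 — Rw = 29602.0 * 4577 * 0.000091 ≈ 12329 N (5 s.f.)

12329 N


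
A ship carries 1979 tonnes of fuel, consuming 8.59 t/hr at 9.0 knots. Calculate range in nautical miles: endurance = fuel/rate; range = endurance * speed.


Formula: endurance = fuel / rate; range = endurance * speed
Step 1 — endurance = 1979 / 8.59 = 230.3842 hours
Step 2 — range = 230.3842 * 9.0 ≈ 2073.5 nautical miles (5 s.f.)

2073.5 NM


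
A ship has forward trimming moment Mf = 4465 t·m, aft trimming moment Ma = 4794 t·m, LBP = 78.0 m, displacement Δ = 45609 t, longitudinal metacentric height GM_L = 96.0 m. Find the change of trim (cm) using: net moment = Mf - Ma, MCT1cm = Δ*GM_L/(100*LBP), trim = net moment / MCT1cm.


Formula: net trimming moment = Mf - Ma; MCT1cm = Δ*GM_L/(100*LBP); trim = net moment / MCT1cm
Step 1 — net trimming moment = 4465 - 4794 = -329 t·m
Step 2 — MCT1cm = 45609 * 96.0 / (100 * 78.0) = 561.3415 t·m/cm
Step 3 — trim = -329 / 561.3415 ≈ -0.58610 cm (5 s.f.)

-0.58610 cm


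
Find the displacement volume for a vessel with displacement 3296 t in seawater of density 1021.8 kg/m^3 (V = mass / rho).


Formula: V = mass / rho
Step 1 — convert tonnes to kg: 3296 t * 1000 = 3296000 kg
Step 2 — V = 3296000 / 1021.8 ≈ 3225.7 m^3 (5 s.f.)

3225.7 m^3


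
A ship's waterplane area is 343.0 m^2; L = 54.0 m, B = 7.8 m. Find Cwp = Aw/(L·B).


Formula: Cwp = Aw / (L * B)
Step 1 — L * B = 54.0 * 7.8 = 421.2 m^2
Step 2 — Cwp = 343.0 / 421.2 ≈ 0.81434 (5 s.f.)

0.81434


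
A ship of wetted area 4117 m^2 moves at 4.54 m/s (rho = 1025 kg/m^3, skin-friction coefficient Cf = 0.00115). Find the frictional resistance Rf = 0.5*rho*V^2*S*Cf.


Formula: Rf = 0.5 * rho * V^2 * S * Cf
Step 1 — V^2 = 4.54^2 = 20.6116
Step 2 — 0.5 * rho * V^2 = 0.5 * 1025 * 20.6116 = 10563.445
Step 3 — Rf = 10563.445 * 4117 * 0.00115 ≈ 50013 N (5 s.f.)

50013 N


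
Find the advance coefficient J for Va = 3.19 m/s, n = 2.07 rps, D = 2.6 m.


Formula: J = Va / (n * D)
Step 1 — n * D = 2.07 * 2.6 = 5.382
Step 2 — J = 3.19 / 5.382 ≈ 0.59272 (5 s.f.)

0.59272


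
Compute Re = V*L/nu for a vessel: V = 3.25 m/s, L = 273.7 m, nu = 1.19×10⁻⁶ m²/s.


Formula: Re = V * L / nu
Step 1 — V * L = 3.25 * 273.7 = 889.525 m^2/s
Step 2 — Re = 889.525 / 1.19e-6 = 7.48e+08

7.48e+08


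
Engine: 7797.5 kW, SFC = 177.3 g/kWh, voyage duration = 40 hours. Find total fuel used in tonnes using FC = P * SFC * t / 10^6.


Formula: FC (tonnes) = P * SFC * t / 1,000,000
Step 1 — P * SFC * t = 7797.5 * 177.3 * 40 = 55299870.0 g
Step 2 — FC (tonnes) = 55299870.0 / 1,000,000 ≈ 55.300 tonnes (5 s.f.)

55.300 tonnes


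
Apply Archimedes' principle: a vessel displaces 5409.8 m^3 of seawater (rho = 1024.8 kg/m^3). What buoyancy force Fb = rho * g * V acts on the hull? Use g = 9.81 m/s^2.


Formula: Fb = rho * g * V
Substituting: Fb = 1024.8 * 9.81 * 5409.8
Intermediate: 1024.8 * 9.81 = 10053.288
Result: Fb = 10053.288 * 5409.8 ≈ 54386000 N (5 s.f.)

54386000 N


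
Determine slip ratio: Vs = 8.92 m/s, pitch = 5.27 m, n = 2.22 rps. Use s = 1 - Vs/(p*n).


Formula: s = 1 - Vs / (p * n)
Step 1 — p * n = 5.27 * 2.22 = 11.6994
Step 2 — Vs / (p*n) = 8.92 / 11.6994 = 0.762432 (6 d.p.)
Step 3 — s = 1 - 0.762432 = 0.237568

0.237568


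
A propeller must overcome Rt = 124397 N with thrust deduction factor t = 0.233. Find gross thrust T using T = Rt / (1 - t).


Formula: T = Rt / (1 - t)
Step 1 — (1 - t) = 1 - 0.233 = 0.767
Step 2 — T = 124397 / 0.767 ≈ 162190 N (5 s.f.)

162190 N


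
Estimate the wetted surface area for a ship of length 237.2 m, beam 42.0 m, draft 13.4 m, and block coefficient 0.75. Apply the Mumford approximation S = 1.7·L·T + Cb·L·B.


Formula: S = 1.7*L*T + V/T with V = Cb*L*B*T, i.e. S = L * (1.7*T + Cb*B)
Step 1 — 1.7*T = 1.7 * 13.4 = 22.78 m
Step 2 — Cb*B = 0.75 * 42.0 = 31.5 m
Step 3 — 1.7*T + Cb*B = 22.78 + 31.5 = 54.28 m
Step 4 — S = 237.2 * 54.28 ≈ 12875 m^2 (5 s.f.)

12875 m^2


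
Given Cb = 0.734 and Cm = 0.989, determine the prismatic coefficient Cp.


Formula: Cp = Cb / Cm
Substituting: Cp = 0.734 / 0.989
Result: Cp ≈ 0.74216 (5 s.f.)

0.74216


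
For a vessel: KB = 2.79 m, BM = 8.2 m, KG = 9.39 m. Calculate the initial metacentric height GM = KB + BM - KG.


Formula: GM = KB + BM - KG
Step 1 — KM = KB + BM = 2.79 + 8.2 = 10.99 m
Step 2 — GM = KM - KG = 10.99 - 9.39 = 1.6 m

1.6 m


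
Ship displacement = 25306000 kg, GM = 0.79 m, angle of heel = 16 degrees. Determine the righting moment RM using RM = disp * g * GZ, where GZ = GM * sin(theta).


Formula: GZ = GM * sin(theta); RM = disp * g * GZ
Step 1 — GZ = 0.79 * sin(16°) = 0.79 * 0.275637 = 0.217753 m
Step 2 — RM = 25306000 * 9.81 * 0.217753 ≈ 54058000 N·m (5 s.f.)

54058000 N·m


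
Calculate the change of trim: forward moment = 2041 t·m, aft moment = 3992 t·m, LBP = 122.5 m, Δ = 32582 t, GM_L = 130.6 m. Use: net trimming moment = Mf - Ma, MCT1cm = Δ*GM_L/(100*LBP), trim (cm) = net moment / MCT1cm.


Formula: net trimming moment = Mf - Ma; MCT1cm = Δ*GM_L/(100*LBP); trim = net moment / MCT1cm
Step 1 — net trimming moment = 2041 - 3992 = -1951 t·m
Step 2 — MCT1cm = 32582 * 130.6 / (100 * 122.5) = 347.364 t·m/cm
Step 3 — trim = -1951 / 347.364 ≈ -5.6166 cm (5 s.f.)

-5.6166 cm


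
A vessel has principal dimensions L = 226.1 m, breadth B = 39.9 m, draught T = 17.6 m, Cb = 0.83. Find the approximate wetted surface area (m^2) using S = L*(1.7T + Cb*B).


Formula: S = 1.7*L*T + V/T with V = Cb*L*B*T, i.e. S = L * (1.7*T + Cb*B)
Step 1 — 1.7*T = 1.7 * 17.6 = 29.92 m
Step 2 — Cb*B = 0.83 * 39.9 = 33.117 m
Step 3 — 1.7*T + Cb*B = 29.92 + 33.117 = 63.037 m
Step 4 — S = 226.1 * 63.037 ≈ 14253 m^2 (5 s.f.)

14253 m^2


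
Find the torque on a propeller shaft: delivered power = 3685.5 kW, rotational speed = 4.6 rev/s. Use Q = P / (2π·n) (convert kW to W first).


Formula: Q = P_W / (2 * pi * n)
Step 1 — P_W = 3685.5 kW * 1000 = 3685500.0 W
Step 2 — 2 * pi * n = 2 * pi * 4.6 = 28.902652
Step 3 — Q = 3685500.0 / 28.902652 ≈ 127510 N·m (5 s.f.)

127510 N·m


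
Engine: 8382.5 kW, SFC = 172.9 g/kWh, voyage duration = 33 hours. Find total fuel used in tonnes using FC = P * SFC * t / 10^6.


Formula: FC (tonnes) = P * SFC * t / 1,000,000
Step 1 — P * SFC * t = 8382.5 * 172.9 * 33 = 47828030.25 g
Step 2 — FC (tonnes) = 47828030.25 / 1,000,000 ≈ 47.828 tonnes (5 s.f.)

47.828 tonnes


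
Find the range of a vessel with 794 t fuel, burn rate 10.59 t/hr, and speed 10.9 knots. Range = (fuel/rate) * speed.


Formula: endurance = fuel / rate; range = endurance * speed
Step 1 — endurance = 794 / 10.59 = 74.9764 hours
Step 2 — range = 74.9764 * 10.9 ≈ 817.24 nautical miles (5 s.f.)

817.24 NM


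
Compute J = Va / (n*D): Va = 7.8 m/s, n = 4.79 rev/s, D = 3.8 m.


Formula: J = Va / (n * D)
Step 1 — n * D = 4.79 * 3.8 = 18.202
Step 2 — J = 7.8 / 18.202 ≈ 0.42852 (5 s.f.)

0.42852


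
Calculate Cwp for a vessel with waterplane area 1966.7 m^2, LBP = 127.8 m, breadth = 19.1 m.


Formula: Cwp = Aw / (L * B)
Step 1 — L * B = 127.8 * 19.1 = 2440.98 m^2
Step 2 — Cwp = 1966.7 / 2440.98 ≈ 0.80570 (5 s.f.)

0.80570


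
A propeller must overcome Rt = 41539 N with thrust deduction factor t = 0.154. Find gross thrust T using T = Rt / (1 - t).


Formula: T = Rt / (1 - t)
Step 1 — (1 - t) = 1 - 0.154 = 0.846
Step 2 — T = 41539 / 0.846 ≈ 49100 N (5 s.f.)

49100 N


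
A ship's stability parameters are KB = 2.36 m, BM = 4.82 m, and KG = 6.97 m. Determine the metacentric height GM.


Formula: GM = KB + BM - KG
Step 1 — KM = KB + BM = 2.36 + 4.82 = 7.18 m
Step 2 — GM = KM - KG = 7.18 - 6.97 = 0.21 m

0.21 m


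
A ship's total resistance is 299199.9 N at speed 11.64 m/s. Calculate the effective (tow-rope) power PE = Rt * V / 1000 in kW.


Formula: PE = Rt * V / 1000 (kW)
Step 1 — PE (W) = 299199.9 * 11.64 = 3482686.836 W
Step 2 — PE (kW) = 3482686.836 / 1000 ≈ 3482.7 kW (5 s.f.)

3482.7 kW


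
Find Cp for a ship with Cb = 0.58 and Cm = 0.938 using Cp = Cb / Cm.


Formula: Cp = Cb / Cm
Substituting: Cp = 0.58 / 0.938
Result: Cp ≈ 0.61834 (5 s.f.)

0.61834


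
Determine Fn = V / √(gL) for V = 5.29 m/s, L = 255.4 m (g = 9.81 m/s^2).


Formula: Fn = V / sqrt(g * L)
Step 1 — g * L = 9.81 * 255.4 = 2505.474
Step 2 — sqrt(g * L) = sqrt(2505.474) = 50.05471
Step 3 — Fn = 5.29 / 50.05471 ≈ 0.10568 (5 s.f.)

0.10568


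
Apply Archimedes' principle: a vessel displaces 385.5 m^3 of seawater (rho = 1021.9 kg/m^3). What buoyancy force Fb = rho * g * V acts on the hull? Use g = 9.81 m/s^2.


Formula: Fb = rho * g * V
Substituting: Fb = 1021.9 * 9.81 * 385.5
Intermediate: 1021.9 * 9.81 = 10024.839
Result: Fb = 10024.839 * 385.5 ≈ 3864600 N (5 s.f.)

3864600 N


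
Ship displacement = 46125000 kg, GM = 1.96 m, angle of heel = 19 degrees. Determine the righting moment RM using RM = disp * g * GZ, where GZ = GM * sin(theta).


Formula: GZ = GM * sin(theta); RM = disp * g * GZ
Step 1 — GZ = 1.96 * sin(19°) = 1.96 * 0.325568 = 0.638113 m
Step 2 — RM = 46125000 * 9.81 * 0.638113 ≈ 288740000 N·m (5 s.f.)

288740000 N·m


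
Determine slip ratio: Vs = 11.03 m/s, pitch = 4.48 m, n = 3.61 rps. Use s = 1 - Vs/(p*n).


Formula: s = 1 - Vs / (p * n)
Step 1 — p * n = 4.48 * 3.61 = 16.1728
Step 2 — Vs / (p*n) = 11.03 / 16.1728 = 0.682009 (6 d.p.)
Step 3 — s = 1 - 0.682009 = 0.317991

0.317991


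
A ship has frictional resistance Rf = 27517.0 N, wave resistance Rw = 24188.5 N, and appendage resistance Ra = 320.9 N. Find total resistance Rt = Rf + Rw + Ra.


Formula: Rt = Rf + Rw + Ra
Substituting: Rt = 27517.0 + 24188.5 + 320.9
Result: Rt = 52026.4 N

52026.4 N


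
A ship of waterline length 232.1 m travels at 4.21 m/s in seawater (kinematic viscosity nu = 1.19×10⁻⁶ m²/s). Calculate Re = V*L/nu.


Formula: Re = V * L / nu
Step 1 — V * L = 4.21 * 232.1 = 977.141 m^2/s
Step 2 — Re = 977.141 / 1.19e-6 = 8.21e+08

8.21e+08


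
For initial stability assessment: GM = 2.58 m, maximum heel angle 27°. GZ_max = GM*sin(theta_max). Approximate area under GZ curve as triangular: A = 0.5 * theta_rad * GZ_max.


Formula: GZ_max = GM * sin(theta); Area = 0.5 * theta_rad * GZ_max
Step 1 — GZ_max = 2.58 * sin(27°) = 2.58 * 0.45399 = 1.171294 m
Step 2 — theta_rad = 27 * pi/180 = 0.471239 rad
Step 3 — Area = 0.5 * 0.471239 * 1.171294 ≈ 0.27598 m·rad (5 s.f.)

0.27598 m·rad


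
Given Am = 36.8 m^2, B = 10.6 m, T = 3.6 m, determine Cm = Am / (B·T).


Formula: Cm = Am / (B * T)
Step 1 — B * T = 10.6 * 3.6 = 38.16 m^2
Step 2 — Cm = 36.8 / 38.16 ≈ 0.96436 (5 s.f.)

0.96436


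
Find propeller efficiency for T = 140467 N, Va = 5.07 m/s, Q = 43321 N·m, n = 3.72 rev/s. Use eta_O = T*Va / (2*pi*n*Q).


Formula: eta = T * Va / (2 * pi * n * Q)
Step 1 — numerator = T * Va = 140467 * 5.07 = 712167.69
Step 2 — 2 * pi * n = 2 * pi * 3.72 = 23.373449
Step 3 — denominator = 23.373449 * 43321 = 1012561.18
Step 4 — eta = 712167.69 / 1012561.18 ≈ 0.70333 (5 s.f.)

0.70333


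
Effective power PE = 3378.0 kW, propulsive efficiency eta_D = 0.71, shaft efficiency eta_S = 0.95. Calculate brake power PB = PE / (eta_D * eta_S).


Formula: PB = PE / (eta_D * eta_S)
Step 1 — combined efficiency = eta_D * eta_S = 0.71 * 0.95 = 0.6745
Step 2 — PB = 3378.0 / 0.6745 ≈ 5008.2 kW (5 s.f.)

5008.2 kW


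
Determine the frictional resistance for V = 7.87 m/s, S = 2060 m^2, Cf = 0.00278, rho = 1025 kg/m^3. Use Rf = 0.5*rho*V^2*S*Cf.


Formula: Rf = 0.5 * rho * V^2 * S * Cf
Step 1 — V^2 = 7.87^2 = 61.9369
Step 2 — 0.5 * rho * V^2 = 0.5 * 1025 * 61.9369 = 31742.66125
Step 3 — Rf = 31742.66125 * 2060 * 0.00278 ≈ 181780 N (5 s.f.)

181780 N


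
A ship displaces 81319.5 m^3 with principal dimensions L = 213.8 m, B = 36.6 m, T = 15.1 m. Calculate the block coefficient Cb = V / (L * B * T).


Formula: Cb = V / (L * B * T)
Step 1 — L * B * T = 213.8 * 36.6 * 15.1 = 118158.708 m^3
Step 2 — Cb = 81319.5 / 118158.708 ≈ 0.68822 (5 s.f.)

0.68822


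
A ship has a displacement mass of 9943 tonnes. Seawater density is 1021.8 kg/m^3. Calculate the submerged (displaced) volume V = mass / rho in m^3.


Formula: V = mass / rho
Step 1 — convert tonnes to kg: 9943 t * 1000 = 9943000 kg
Step 2 — V = 9943000 / 1021.8 ≈ 9730.9 m^3 (5 s.f.)

9730.9 m^3


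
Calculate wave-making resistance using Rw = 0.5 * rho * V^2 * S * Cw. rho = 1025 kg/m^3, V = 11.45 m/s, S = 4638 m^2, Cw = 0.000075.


Formula: Rw = 0.5 * rho * V^2 * S * Cw
Step 1 — V^2 = 11.45^2 = 131.1025
Step 2 — 0.5 * rho * V^2 = 0.5 * 1025 * 131.1025 = 67190.03125
Step 3 — Rw = 67190.03125 * 4638 * 0.000075 ≈ 23372 N (5 s.f.)

23372 N


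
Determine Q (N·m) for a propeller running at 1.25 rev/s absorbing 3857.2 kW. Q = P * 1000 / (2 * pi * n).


Formula: Q = P_W / (2 * pi * n)
Step 1 — P_W = 3857.2 kW * 1000 = 3857200.0 W
Step 2 — 2 * pi * n = 2 * pi * 1.25 = 7.853982
Step 3 — Q = 3857200.0 / 7.853982 ≈ 491110 N·m (5 s.f.)

491110 N·m


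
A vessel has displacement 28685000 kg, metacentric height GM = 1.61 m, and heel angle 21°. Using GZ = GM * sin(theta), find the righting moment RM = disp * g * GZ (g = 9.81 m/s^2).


Formula: GZ = GM * sin(theta); RM = disp * g * GZ
Step 1 — GZ = 1.61 * sin(21°) = 1.61 * 0.358368 = 0.576972 m
Step 2 — RM = 28685000 * 9.81 * 0.576972 ≈ 162360000 N·m (5 s.f.)

162360000 N·m


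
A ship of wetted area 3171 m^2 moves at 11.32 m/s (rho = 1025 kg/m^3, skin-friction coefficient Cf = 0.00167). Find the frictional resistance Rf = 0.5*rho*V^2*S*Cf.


Formula: Rf = 0.5 * rho * V^2 * S * Cf
Step 1 — V^2 = 11.32^2 = 128.1424
Step 2 — 0.5 * rho * V^2 = 0.5 * 1025 * 128.1424 = 65672.98
Step 3 — Rf = 65672.98 * 3171 * 0.00167 ≈ 347780 N (5 s.f.)

347780 N


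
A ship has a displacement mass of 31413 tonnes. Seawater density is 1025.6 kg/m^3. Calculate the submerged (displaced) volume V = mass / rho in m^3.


Formula: V = mass / rho
Step 1 — convert tonnes to kg: 31413 t * 1000 = 31413000 kg
Step 2 — V = 31413000 / 1025.6 ≈ 30629 m^3 (5 s.f.)

30629 m^3


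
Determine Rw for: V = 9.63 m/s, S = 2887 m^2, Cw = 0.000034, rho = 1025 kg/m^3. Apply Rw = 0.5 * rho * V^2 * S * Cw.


Formula: Rw = 0.5 * rho * V^2 * S * Cw
Step 1 — V^2 = 9.63^2 = 92.7369
Step 2 — 0.5 * rho * V^2 = 0.5 * 1025 * 92.7369 = 47527.66125
Step 3 — Rw = 47527.66125 * 2887 * 0.000034 ≈ 4665.2 N (5 s.f.)

4665.2 N


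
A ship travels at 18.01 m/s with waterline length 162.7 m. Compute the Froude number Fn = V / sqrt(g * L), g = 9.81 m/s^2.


Formula: Fn = V / sqrt(g * L)
Step 1 — g * L = 9.81 * 162.7 = 1596.087
Step 2 — sqrt(g * L) = sqrt(1596.087) = 39.951058
Step 3 — Fn = 18.01 / 39.951058 ≈ 0.45080 (5 s.f.)

0.45080


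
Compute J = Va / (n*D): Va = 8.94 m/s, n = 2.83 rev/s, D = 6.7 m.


Formula: J = Va / (n * D)
Step 1 — n * D = 2.83 * 6.7 = 18.961
Step 2 — J = 8.94 / 18.961 ≈ 0.47149 (5 s.f.)

0.47149


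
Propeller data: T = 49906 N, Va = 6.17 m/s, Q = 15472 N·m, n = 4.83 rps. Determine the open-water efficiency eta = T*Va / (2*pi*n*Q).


Formula: eta = T * Va / (2 * pi * n * Q)
Step 1 — numerator = T * Va = 49906 * 6.17 = 307920.02
Step 2 — 2 * pi * n = 2 * pi * 4.83 = 30.347785
Step 3 — denominator = 30.347785 * 15472 = 469540.93
Step 4 — eta = 307920.02 / 469540.93 ≈ 0.65579 (5 s.f.)

0.65579


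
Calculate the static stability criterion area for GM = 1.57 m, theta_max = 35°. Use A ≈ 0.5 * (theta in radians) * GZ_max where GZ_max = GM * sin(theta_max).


Formula: GZ_max = GM * sin(theta); Area = 0.5 * theta_rad * GZ_max
Step 1 — GZ_max = 1.57 * sin(35°) = 1.57 * 0.573576 = 0.900514 m
Step 2 — theta_rad = 35 * pi/180 = 0.610865 rad
Step 3 — Area = 0.5 * 0.610865 * 0.900514 ≈ 0.27505 m·rad (5 s.f.)

0.27505 m·rad


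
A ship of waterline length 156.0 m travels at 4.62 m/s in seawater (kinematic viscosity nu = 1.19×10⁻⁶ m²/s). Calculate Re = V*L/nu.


Formula: Re = V * L / nu
Step 1 — V * L = 4.62 * 156.0 = 720.72 m^2/s
Step 2 — Re = 720.72 / 1.19e-6 = 6.06e+08

6.06e+08


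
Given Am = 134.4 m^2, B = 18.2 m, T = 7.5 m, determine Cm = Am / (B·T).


Formula: Cm = Am / (B * T)
Step 1 — B * T = 18.2 * 7.5 = 136.5 m^2
Step 2 — Cm = 134.4 / 136.5 ≈ 0.98462 (5 s.f.)

0.98462


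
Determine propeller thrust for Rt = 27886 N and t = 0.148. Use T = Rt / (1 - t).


Formula: T = Rt / (1 - t)
Step 1 — (1 - t) = 1 - 0.148 = 0.852
Step 2 — T = 27886 / 0.852 ≈ 32730 N (5 s.f.)

32730 N


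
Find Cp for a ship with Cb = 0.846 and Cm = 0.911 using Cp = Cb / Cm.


Formula: Cp = Cb / Cm
Substituting: Cp = 0.846 / 0.911
Result: Cp ≈ 0.92865 (5 s.f.)

0.92865


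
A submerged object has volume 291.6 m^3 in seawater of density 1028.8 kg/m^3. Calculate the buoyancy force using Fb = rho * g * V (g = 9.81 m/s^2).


Formula: Fb = rho * g * V
Substituting: Fb = 1028.8 * 9.81 * 291.6
Intermediate: 1028.8 * 9.81 = 10092.528
Result: Fb = 10092.528 * 291.6 ≈ 2943000 N (5 s.f.)

2943000 N


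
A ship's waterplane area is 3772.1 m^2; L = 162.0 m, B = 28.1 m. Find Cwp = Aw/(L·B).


Formula: Cwp = Aw / (L * B)
Step 1 — L * B = 162.0 * 28.1 = 4552.2 m^2
Step 2 — Cwp = 3772.1 / 4552.2 ≈ 0.82863 (5 s.f.)

0.82863


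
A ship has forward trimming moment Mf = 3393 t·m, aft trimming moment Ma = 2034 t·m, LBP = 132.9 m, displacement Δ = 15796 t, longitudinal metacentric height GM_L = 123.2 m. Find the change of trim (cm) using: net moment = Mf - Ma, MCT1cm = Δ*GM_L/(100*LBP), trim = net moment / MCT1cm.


Formula: net trimming moment = Mf - Ma; MCT1cm = Δ*GM_L/(100*LBP); trim = net moment / MCT1cm
Step 1 — net trimming moment = 3393 - 2034 = 1359 t·m
Step 2 — MCT1cm = 15796 * 123.2 / (100 * 132.9) = 146.4309 t·m/cm
Step 3 — trim = 1359 / 146.4309 ≈ 9.2808 cm (5 s.f.)

9.2808 cm


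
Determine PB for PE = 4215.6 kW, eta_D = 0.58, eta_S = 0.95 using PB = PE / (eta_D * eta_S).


Formula: PB = PE / (eta_D * eta_S)
Step 1 — combined efficiency = eta_D * eta_S = 0.58 * 0.95 = 0.551
Step 2 — PB = 4215.6 / 0.551 ≈ 7650.8 kW (5 s.f.)

7650.8 kW


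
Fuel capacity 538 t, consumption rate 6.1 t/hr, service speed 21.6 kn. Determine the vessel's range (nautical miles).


Formula: endurance = fuel / rate; range = endurance * speed
Step 1 — endurance = 538 / 6.1 = 88.1967 hours
Step 2 — range = 88.1967 * 21.6 ≈ 1905.0 nautical miles (5 s.f.)

1905.0 NM


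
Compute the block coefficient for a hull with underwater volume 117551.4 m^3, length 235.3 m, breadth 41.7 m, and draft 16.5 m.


Formula: Cb = V / (L * B * T)
Step 1 — L * B * T = 235.3 * 41.7 * 16.5 = 161898.165 m^3
Step 2 — Cb = 117551.4 / 161898.165 ≈ 0.72608 (5 s.f.)

0.72608


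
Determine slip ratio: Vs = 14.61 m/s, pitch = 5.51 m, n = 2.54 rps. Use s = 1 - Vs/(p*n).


Formula: s = 1 - Vs / (p * n)
Step 1 — p * n = 5.51 * 2.54 = 13.9954
Step 2 — Vs / (p*n) = 14.61 / 13.9954 = 1.043914 (6 d.p.)
Step 3 — s = 1 - 1.043914 = -0.043914

-0.043914


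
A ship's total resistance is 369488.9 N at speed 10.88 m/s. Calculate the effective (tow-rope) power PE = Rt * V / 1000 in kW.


Formula: PE = Rt * V / 1000 (kW)
Step 1 — PE (W) = 369488.9 * 10.88 = 4020039.232 W
Step 2 — PE (kW) = 4020039.232 / 1000 ≈ 4020.0 kW (5 s.f.)

4020.0 kW


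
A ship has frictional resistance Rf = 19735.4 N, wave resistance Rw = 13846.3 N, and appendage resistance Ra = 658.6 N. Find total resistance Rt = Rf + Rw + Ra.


Formula: Rt = Rf + Rw + Ra
Substituting: Rt = 19735.4 + 13846.3 + 658.6
Result: Rt = 34240.3 N

34240.3 N


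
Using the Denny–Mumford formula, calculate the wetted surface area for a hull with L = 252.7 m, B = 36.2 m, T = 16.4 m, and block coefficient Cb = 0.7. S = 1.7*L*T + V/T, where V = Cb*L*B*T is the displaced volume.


Formula: S = 1.7*L*T + V/T with V = Cb*L*B*T, i.e. S = L * (1.7*T + Cb*B)
Step 1 — 1.7*T = 1.7 * 16.4 = 27.88 m
Step 2 — Cb*B = 0.7 * 36.2 = 25.34 m
Step 3 — 1.7*T + Cb*B = 27.88 + 25.34 = 53.22 m
Step 4 — S = 252.7 * 53.22 ≈ 13449 m^2 (5 s.f.)

13449 m^2


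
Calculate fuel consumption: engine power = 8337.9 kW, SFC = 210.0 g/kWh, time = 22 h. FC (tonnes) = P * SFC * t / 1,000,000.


Formula: FC (tonnes) = P * SFC * t / 1,000,000
Step 1 — P * SFC * t = 8337.9 * 210.0 * 22 = 38521098.0 g
Step 2 — FC (tonnes) = 38521098.0 / 1,000,000 ≈ 38.521 tonnes (5 s.f.)

38.521 tonnes
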